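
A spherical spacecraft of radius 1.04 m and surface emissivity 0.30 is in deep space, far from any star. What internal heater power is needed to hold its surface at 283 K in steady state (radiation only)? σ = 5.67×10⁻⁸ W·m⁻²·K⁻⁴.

P = εσ·4πr²·T⁴.
4πr² = 13.59 m²; T⁴ = 6.414×10⁹ K⁴.
P = 0.30·5.67×10⁻⁸·13.59·6.414×10⁹.

P ≈ 1480 W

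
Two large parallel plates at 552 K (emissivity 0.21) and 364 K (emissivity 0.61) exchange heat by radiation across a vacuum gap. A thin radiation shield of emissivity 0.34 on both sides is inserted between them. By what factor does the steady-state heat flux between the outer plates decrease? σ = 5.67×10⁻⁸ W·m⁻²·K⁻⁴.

Without shield: q₀ = σΔ(T⁴)/(1/ε₁+1/ε₂−1) with denominator 5.401.
With shield the two gaps are in series; the resistances add: (1/ε₁+1/ε_s−1)+(1/ε_s+1/ε₂−1) = 6.703+3.581 = 10.28.
Heat-flux ratio q₀/q = 10.28/5.401.

factor ≈ 1.90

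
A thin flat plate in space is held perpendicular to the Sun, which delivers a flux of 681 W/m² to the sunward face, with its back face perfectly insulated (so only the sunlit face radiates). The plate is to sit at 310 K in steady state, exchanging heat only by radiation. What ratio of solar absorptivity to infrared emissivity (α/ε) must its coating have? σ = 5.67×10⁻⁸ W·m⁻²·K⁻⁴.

α/ε ≈ 0.769

Balance: αS·A = εσ·1A·T⁴ ⇒ α/ε = σT⁴/S.
α/ε = 5.67×10⁻⁸·(310)⁴/681 = 5.67×10⁻⁸·9.235×10⁹/681.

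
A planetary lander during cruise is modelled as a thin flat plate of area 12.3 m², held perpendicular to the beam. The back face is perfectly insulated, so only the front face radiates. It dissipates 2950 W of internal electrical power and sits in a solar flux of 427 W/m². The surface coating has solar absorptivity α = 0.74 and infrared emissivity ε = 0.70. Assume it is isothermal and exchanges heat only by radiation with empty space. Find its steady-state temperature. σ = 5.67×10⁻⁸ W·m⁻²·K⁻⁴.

At steady state, absorbed solar power + internal power = radiated power.
Absorbed: α·S·A_cross = 0.74·427·12.30 = 3887 W (cross-section A).
Total input = 3887 + 2950 = 6837 W.
Radiated: εσ·A_surf·T⁴ with A_surf = A = 12.30 m².
T⁴ = 6837/(0.70·5.67×10⁻⁸·12.30) = 1.400×10¹⁰ K⁴.

T ≈ 344 K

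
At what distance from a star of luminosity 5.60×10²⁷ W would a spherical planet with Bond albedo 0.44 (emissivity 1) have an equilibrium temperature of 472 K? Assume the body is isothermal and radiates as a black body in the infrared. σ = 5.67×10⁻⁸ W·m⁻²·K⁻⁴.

For an isothermal black-emitting sphere, (1−a)S·πr² = σ·4πr²·T⁴ ⇒ S = 4σT⁴/(1−a).
S = 4·5.67×10⁻⁸·(472)⁴/0.560 = 20100 W/m².
Flux falls as S = L/(4πd²), so d = √(L/(4πS)) = √(5.60×10²⁷/(4π·20100)).

d ≈ 1.49×10¹¹ m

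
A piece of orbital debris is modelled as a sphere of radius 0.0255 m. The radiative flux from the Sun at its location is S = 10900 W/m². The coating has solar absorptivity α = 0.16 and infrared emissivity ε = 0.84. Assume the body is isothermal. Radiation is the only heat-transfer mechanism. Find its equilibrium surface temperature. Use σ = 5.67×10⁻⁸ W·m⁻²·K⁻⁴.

T ≈ 309 K

At equilibrium, absorbed power = emitted power.
Absorbing cross-section = πr² = 0.002043 m²; emitting surface = 4πr² = 0.008171 m² (ratio 4).
αS·A_cross = εσ·A_surf·T⁴  ⇒  T⁴ = αS/(ε·4σ).
T⁴ = 0.160·10900/(0.84·4·5.67×10⁻⁸) = 9.154×10⁹ K⁴.
T = (9.154×10⁹)^(1/4).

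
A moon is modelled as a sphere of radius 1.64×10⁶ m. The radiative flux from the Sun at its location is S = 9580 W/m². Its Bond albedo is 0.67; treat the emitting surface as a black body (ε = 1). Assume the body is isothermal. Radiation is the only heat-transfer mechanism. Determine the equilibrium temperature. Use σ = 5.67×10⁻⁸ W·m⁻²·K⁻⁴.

At equilibrium, absorbed power = emitted power.
Absorbing cross-section = πr² = 8.450×10¹² m²; emitting surface = 4πr² = 3.380×10¹³ m² (ratio 4).
(1−a)S·A_cross = εσ·A_surf·T⁴  ⇒  T⁴ = (1−a)S/(4σ).
T⁴ = 0.330·9580/(4·5.67×10⁻⁸) = 1.394×10¹⁰ K⁴.
T = (1.394×10¹⁰)^(1/4).

T ≈ 344 K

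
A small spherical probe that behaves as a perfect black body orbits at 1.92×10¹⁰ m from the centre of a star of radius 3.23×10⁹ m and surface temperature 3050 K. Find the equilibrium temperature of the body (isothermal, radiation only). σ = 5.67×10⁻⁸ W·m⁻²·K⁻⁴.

T ≈ 885 K

The star's surface emits σT_*⁴; at distance d the flux is S = σT_*⁴(R_*/d)².
S = 5.67×10⁻⁸·(3050)⁴·(3.23×10⁹/1.92×10¹⁰)² = 1.389×10⁵ W/m².
For an isothermal sphere T⁴ = (1−a)S/(4σ) = 6.123×10¹¹ K⁴.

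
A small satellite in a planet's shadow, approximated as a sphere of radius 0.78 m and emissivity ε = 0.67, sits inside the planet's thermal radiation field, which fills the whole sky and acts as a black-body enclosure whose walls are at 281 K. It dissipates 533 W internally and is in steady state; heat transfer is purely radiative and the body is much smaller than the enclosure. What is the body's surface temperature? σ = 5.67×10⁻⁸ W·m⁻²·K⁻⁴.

For a small grey body in a large enclosure, net radiated power = εσA(T⁴ − T_w⁴).
Steady state: P = εσA(T⁴ − T_w⁴) with A = 4πr² = 7.645 m².
T⁴ = P/(εσA) + T_w⁴ = 533/(0.67·5.67×10⁻⁸·7.645) + (281)⁴
    = 1.835×10⁹ + 6.235×10⁹ = 8.070×10⁹ K⁴.

T ≈ 300 K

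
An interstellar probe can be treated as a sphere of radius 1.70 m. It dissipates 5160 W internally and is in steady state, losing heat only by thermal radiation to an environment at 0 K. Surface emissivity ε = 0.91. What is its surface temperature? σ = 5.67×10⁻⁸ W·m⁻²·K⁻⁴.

T ≈ 229 K

Steady state: internal power = radiated power, P = εσA T⁴.
Radiating area A = 4πr² = 36.32 m².
T⁴ = P/(εσA) = 5160/(0.91·5.67×10⁻⁸·36.32) = 2.754×10⁹ K⁴.
T = (2.754×10⁹)^(1/4).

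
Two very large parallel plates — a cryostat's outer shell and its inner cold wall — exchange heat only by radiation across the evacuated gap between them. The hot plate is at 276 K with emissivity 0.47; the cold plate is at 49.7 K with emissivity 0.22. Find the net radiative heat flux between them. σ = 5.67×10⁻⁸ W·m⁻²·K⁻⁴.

For two infinite grey parallel plates, q = σ(T₁⁴ − T₂⁴)/(1/ε₁ + 1/ε₂ − 1).
T₁⁴ − T₂⁴ = 5.803×10⁹ − 6.101×10⁶ = 5.797×10⁹ K⁴.
1/ε₁ + 1/ε₂ − 1 = 2.128 + 4.545 − 1 = 5.673.
q = 5.67×10⁻⁸ × 5.797×10⁹ / 5.673.

q ≈ 57.9 W/m²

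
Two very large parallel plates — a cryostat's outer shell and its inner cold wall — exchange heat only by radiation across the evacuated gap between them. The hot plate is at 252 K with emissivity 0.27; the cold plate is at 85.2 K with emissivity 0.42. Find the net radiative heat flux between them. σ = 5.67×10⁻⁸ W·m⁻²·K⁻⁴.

q ≈ 44.4 W/m²

For two infinite grey parallel plates, q = σ(T₁⁴ − T₂⁴)/(1/ε₁ + 1/ε₂ − 1).
T₁⁴ − T₂⁴ = 4.033×10⁹ − 5.269×10⁷ = 3.980×10⁹ K⁴.
1/ε₁ + 1/ε₂ − 1 = 3.704 + 2.381 − 1 = 5.085.
q = 5.67×10⁻⁸ × 3.980×10⁹ / 5.085.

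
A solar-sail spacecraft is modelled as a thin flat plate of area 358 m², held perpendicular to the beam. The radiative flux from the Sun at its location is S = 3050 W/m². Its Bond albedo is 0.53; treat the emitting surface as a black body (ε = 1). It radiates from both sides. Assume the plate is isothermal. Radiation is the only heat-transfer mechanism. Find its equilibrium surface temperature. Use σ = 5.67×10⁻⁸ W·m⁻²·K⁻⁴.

At equilibrium, absorbed power = emitted power.
Absorbing cross-section = A = 358.0 m²; emitting surface = 2A = 716.0 m² (ratio 2).
(1−a)S·A_cross = εσ·A_surf·T⁴  ⇒  T⁴ = (1−a)S/(2σ).
T⁴ = 0.470·3050/(2·5.67×10⁻⁸) = 1.264×10¹⁰ K⁴.
T = (1.264×10¹⁰)^(1/4).

T ≈ 335 K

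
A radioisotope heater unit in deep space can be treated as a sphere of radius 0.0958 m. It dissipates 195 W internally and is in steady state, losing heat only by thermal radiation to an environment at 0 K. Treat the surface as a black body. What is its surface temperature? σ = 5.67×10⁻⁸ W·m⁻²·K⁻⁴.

Steady state: internal power = radiated power, P = εσA T⁴.
Radiating area A = 4πr² = 0.1153 m².
T⁴ = P/(εσA) = 195/(1.0·5.67×10⁻⁸·0.1153) = 2.982×10¹⁰ K⁴.
T = (2.982×10¹⁰)^(1/4).

T ≈ 416 K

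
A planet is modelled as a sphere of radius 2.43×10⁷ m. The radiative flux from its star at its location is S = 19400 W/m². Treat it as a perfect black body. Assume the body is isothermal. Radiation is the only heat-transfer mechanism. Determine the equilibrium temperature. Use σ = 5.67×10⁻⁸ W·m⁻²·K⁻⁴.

At equilibrium, absorbed power = emitted power.
Absorbing cross-section = πr² = 1.855×10¹⁵ m²; emitting surface = 4πr² = 7.420×10¹⁵ m² (ratio 4).
S·A_cross = εσ·A_surf·T⁴  ⇒  T⁴ = S/(4σ).
T⁴ = 1.00·19400/(4·5.67×10⁻⁸) = 8.554×10¹⁰ K⁴.
T = (8.554×10¹⁰)^(1/4).

T ≈ 541 K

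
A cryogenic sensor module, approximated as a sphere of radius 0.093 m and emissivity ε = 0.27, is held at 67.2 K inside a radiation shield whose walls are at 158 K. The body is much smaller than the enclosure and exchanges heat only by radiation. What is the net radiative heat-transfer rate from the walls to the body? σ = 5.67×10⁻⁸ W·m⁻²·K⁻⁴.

For a small grey body in a large enclosure: P_net = εσA(T_body⁴ − T_wall⁴).
A = 4πr² = 0.1087 m²; T_body⁴ − T_wall⁴ = 2.039×10⁷ − 6.232×10⁸ = -6.028×10⁸ K⁴.
|P_net| = 0.27·5.67×10⁻⁸·0.1087·6.028×10⁸.

P_net ≈ 1.00 W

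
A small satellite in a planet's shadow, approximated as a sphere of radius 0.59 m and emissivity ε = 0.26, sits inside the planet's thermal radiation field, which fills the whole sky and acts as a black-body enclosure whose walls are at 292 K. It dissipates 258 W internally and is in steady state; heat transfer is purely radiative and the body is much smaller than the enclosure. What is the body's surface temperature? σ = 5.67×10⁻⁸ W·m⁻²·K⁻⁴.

T ≈ 326 K

For a small grey body in a large enclosure, net radiated power = εσA(T⁴ − T_w⁴).
Steady state: P = εσA(T⁴ − T_w⁴) with A = 4πr² = 4.374 m².
T⁴ = P/(εσA) + T_w⁴ = 258/(0.26·5.67×10⁻⁸·4.374) + (292)⁴
    = 4.001×10⁹ + 7.270×10⁹ = 1.127×10¹⁰ K⁴.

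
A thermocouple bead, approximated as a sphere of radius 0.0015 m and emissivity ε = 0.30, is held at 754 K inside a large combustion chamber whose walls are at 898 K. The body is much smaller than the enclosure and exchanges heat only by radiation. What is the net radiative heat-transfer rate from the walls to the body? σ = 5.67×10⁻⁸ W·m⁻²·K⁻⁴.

P_net ≈ 0.157 W

For a small grey body in a large enclosure: P_net = εσA(T_body⁴ − T_wall⁴).
A = 4πr² = 2.827×10⁻⁵ m²; T_body⁴ − T_wall⁴ = 3.232×10¹¹ − 6.503×10¹¹ = -3.271×10¹¹ K⁴.
|P_net| = 0.30·5.67×10⁻⁸·2.827×10⁻⁵·3.271×10¹¹.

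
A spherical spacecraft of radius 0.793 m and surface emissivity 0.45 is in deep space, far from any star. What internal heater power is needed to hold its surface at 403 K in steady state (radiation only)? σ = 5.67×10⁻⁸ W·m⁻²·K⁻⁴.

P ≈ 5320 W

P = εσ·4πr²·T⁴.
4πr² = 7.902 m²; T⁴ = 2.638×10¹⁰ K⁴.
P = 0.45·5.67×10⁻⁸·7.902·2.638×10¹⁰.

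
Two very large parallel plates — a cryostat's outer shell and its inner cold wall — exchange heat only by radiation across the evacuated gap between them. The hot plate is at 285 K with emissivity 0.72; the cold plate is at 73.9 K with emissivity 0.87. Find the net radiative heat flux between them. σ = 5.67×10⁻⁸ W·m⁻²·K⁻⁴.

For two infinite grey parallel plates, q = σ(T₁⁴ − T₂⁴)/(1/ε₁ + 1/ε₂ − 1).
T₁⁴ − T₂⁴ = 6.598×10⁹ − 2.982×10⁷ = 6.568×10⁹ K⁴.
1/ε₁ + 1/ε₂ − 1 = 1.389 + 1.149 − 1 = 1.538.
q = 5.67×10⁻⁸ × 6.568×10⁹ / 1.538.

q ≈ 242 W/m²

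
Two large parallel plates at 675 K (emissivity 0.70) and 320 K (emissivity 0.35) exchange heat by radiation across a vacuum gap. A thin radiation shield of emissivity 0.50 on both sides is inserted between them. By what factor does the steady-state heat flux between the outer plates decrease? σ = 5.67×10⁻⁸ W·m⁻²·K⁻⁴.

factor ≈ 1.91

Without shield: q₀ = σΔ(T⁴)/(1/ε₁+1/ε₂−1) with denominator 3.286.
With shield the two gaps are in series; the resistances add: (1/ε₁+1/ε_s−1)+(1/ε_s+1/ε₂−1) = 2.429+3.857 = 6.286.
Heat-flux ratio q₀/q = 6.286/3.286.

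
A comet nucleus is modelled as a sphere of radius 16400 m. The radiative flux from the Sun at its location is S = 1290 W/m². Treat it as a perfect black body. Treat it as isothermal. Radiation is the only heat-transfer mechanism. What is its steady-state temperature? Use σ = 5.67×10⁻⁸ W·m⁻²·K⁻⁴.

At equilibrium, absorbed power = emitted power.
Absorbing cross-section = πr² = 8.450×10⁸ m²; emitting surface = 4πr² = 3.380×10⁹ m² (ratio 4).
S·A_cross = εσ·A_surf·T⁴  ⇒  T⁴ = S/(4σ).
T⁴ = 1.00·1290/(4·5.67×10⁻⁸) = 5.688×10⁹ K⁴.
T = (5.688×10⁹)^(1/4).

T ≈ 275 K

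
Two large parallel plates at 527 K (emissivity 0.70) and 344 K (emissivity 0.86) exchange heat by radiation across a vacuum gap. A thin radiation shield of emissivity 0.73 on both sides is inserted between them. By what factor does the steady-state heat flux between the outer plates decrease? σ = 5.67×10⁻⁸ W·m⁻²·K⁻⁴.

Without shield: q₀ = σΔ(T⁴)/(1/ε₁+1/ε₂−1) with denominator 1.591.
With shield the two gaps are in series; the resistances add: (1/ε₁+1/ε_s−1)+(1/ε_s+1/ε₂−1) = 1.798+1.533 = 3.331.
Heat-flux ratio q₀/q = 3.331/1.591.

factor ≈ 2.09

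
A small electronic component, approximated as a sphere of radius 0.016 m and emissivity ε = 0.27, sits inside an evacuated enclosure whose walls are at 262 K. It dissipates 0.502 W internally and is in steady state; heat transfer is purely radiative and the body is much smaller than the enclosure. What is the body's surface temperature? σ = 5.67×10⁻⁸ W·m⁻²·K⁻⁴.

For a small grey body in a large enclosure, net radiated power = εσA(T⁴ − T_w⁴).
Steady state: P = εσA(T⁴ − T_w⁴) with A = 4πr² = 0.003217 m².
T⁴ = P/(εσA) + T_w⁴ = 0.502/(0.27·5.67×10⁻⁸·0.003217) + (262)⁴
    = 1.019×10¹⁰ + 4.712×10⁹ = 1.491×10¹⁰ K⁴.

T ≈ 349 K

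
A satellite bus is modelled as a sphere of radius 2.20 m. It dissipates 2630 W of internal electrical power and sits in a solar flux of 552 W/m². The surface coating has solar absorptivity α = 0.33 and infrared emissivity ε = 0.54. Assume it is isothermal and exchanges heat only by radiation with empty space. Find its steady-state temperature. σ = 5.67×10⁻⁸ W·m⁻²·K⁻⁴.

At steady state, absorbed solar power + internal power = radiated power.
Absorbed: α·S·A_cross = 0.33·552·15.21 = 2770 W (cross-section πr²).
Total input = 2770 + 2630 = 5400 W.
Radiated: εσ·A_surf·T⁴ with A_surf = 4πr² = 60.82 m².
T⁴ = 5400/(0.54·5.67×10⁻⁸·60.82) = 2.900×10⁹ K⁴.

T ≈ 232 K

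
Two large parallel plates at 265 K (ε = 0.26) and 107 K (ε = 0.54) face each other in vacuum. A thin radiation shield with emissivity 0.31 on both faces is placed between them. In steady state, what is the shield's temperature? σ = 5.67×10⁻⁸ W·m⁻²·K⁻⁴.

In steady state the net flux on the hot side equals that on the cold side.
σ(T₁⁴−T_s⁴)/D₁ = σ(T_s⁴−T₂⁴)/D₂, with D₁ = 1/ε₁+1/ε_s−1 = 6.072, D₂ = 1/ε_s+1/ε₂−1 = 4.078.
Solve for T_s⁴: T_s⁴ = (D₂·T₁⁴ + D₁·T₂⁴)/(D₁+D₂) = 2.060×10⁹ K⁴.

T_s ≈ 213 K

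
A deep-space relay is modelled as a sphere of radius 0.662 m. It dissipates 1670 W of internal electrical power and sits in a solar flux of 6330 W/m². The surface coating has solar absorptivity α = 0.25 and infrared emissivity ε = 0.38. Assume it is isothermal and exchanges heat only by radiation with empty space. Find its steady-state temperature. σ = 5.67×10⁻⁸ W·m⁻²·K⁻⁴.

T ≈ 424 K

At steady state, absorbed solar power + internal power = radiated power.
Absorbed: α·S·A_cross = 0.25·6330·1.377 = 2179 W (cross-section πr²).
Total input = 2179 + 1670 = 3849 W.
Radiated: εσ·A_surf·T⁴ with A_surf = 4πr² = 5.507 m².
T⁴ = 3849/(0.38·5.67×10⁻⁸·5.507) = 3.244×10¹⁰ K⁴.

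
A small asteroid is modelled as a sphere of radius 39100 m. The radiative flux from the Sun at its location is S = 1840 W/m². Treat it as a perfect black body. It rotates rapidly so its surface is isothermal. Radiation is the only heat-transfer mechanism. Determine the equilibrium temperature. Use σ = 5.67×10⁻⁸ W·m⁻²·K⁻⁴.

T ≈ 300 K

At equilibrium, absorbed power = emitted power.
Absorbing cross-section = πr² = 4.803×10⁹ m²; emitting surface = 4πr² = 1.921×10¹⁰ m² (ratio 4).
S·A_cross = εσ·A_surf·T⁴  ⇒  T⁴ = S/(4σ).
T⁴ = 1.00·1840/(4·5.67×10⁻⁸) = 8.113×10⁹ K⁴.
T = (8.113×10⁹)^(1/4).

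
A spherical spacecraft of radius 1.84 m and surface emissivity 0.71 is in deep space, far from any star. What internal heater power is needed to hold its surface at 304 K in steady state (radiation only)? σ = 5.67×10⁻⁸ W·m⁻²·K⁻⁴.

P = εσ·4πr²·T⁴.
4πr² = 42.54 m²; T⁴ = 8.541×10⁹ K⁴.
P = 0.71·5.67×10⁻⁸·42.54·8.541×10⁹.

P ≈ 14600 W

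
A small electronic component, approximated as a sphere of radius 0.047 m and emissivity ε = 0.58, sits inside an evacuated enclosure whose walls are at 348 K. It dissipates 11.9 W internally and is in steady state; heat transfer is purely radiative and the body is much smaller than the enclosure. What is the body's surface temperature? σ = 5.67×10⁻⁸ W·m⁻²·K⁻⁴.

T ≈ 408 K

For a small grey body in a large enclosure, net radiated power = εσA(T⁴ − T_w⁴).
Steady state: P = εσA(T⁴ − T_w⁴) with A = 4πr² = 0.02776 m².
T⁴ = P/(εσA) + T_w⁴ = 11.9/(0.58·5.67×10⁻⁸·0.02776) + (348)⁴
    = 1.304×10¹⁰ + 1.467×10¹⁰ = 2.770×10¹⁰ K⁴.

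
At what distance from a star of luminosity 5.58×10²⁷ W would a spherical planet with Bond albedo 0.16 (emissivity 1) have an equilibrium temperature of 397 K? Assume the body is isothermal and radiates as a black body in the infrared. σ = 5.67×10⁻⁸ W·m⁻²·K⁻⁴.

d ≈ 2.57×10¹¹ m

For an isothermal black-emitting sphere, (1−a)S·πr² = σ·4πr²·T⁴ ⇒ S = 4σT⁴/(1−a).
S = 4·5.67×10⁻⁸·(397)⁴/0.840 = 6707 W/m².
Flux falls as S = L/(4πd²), so d = √(L/(4πS)) = √(5.58×10²⁷/(4π·6707)).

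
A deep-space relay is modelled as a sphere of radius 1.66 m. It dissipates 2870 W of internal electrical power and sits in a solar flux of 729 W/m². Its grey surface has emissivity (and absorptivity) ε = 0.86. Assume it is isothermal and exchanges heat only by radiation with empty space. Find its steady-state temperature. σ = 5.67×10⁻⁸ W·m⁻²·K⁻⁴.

T ≈ 265 K

At steady state, absorbed solar power + internal power = radiated power.
Absorbed: α·S·A_cross = 0.86·729·8.657 = 5427 W (cross-section πr²).
Total input = 5427 + 2870 = 8297 W.
Radiated: εσ·A_surf·T⁴ with A_surf = 4πr² = 34.63 m².
T⁴ = 8297/(0.86·5.67×10⁻⁸·34.63) = 4.914×10⁹ K⁴.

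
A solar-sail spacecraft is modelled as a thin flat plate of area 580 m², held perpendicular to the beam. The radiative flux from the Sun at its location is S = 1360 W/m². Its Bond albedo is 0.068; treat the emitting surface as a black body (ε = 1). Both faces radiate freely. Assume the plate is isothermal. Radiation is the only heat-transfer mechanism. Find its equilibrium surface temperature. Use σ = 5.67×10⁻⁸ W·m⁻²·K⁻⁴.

T ≈ 325 K

At equilibrium, absorbed power = emitted power.
Absorbing cross-section = A = 580.0 m²; emitting surface = 2A = 1160 m² (ratio 2).
(1−a)S·A_cross = εσ·A_surf·T⁴  ⇒  T⁴ = (1−a)S/(2σ).
T⁴ = 0.932·1360/(2·5.67×10⁻⁸) = 1.118×10¹⁰ K⁴.
T = (1.118×10¹⁰)^(1/4).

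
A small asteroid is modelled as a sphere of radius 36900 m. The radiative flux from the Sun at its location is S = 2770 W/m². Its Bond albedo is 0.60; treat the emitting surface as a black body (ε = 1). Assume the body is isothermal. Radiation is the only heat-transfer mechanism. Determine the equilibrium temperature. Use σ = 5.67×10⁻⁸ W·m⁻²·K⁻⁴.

At equilibrium, absorbed power = emitted power.
Absorbing cross-section = πr² = 4.278×10⁹ m²; emitting surface = 4πr² = 1.711×10¹⁰ m² (ratio 4).
(1−a)S·A_cross = εσ·A_surf·T⁴  ⇒  T⁴ = (1−a)S/(4σ).
T⁴ = 0.400·2770/(4·5.67×10⁻⁸) = 4.885×10⁹ K⁴.
T = (4.885×10⁹)^(1/4).

T ≈ 264 K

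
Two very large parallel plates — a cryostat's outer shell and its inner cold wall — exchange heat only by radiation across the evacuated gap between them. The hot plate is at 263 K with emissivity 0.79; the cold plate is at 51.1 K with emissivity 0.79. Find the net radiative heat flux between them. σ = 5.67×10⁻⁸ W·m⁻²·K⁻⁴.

q ≈ 177 W/m²

For two infinite grey parallel plates, q = σ(T₁⁴ − T₂⁴)/(1/ε₁ + 1/ε₂ − 1).
T₁⁴ − T₂⁴ = 4.784×10⁹ − 6.818×10⁶ = 4.778×10⁹ K⁴.
1/ε₁ + 1/ε₂ − 1 = 1.266 + 1.266 − 1 = 1.532.
q = 5.67×10⁻⁸ × 4.778×10⁹ / 1.532.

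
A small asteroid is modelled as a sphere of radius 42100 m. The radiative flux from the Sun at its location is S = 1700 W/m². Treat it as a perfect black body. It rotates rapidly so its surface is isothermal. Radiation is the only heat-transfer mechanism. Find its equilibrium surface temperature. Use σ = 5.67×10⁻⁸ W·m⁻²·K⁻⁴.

T ≈ 294 K

At equilibrium, absorbed power = emitted power.
Absorbing cross-section = πr² = 5.568×10⁹ m²; emitting surface = 4πr² = 2.227×10¹⁰ m² (ratio 4).
S·A_cross = εσ·A_surf·T⁴  ⇒  T⁴ = S/(4σ).
T⁴ = 1.00·1700/(4·5.67×10⁻⁸) = 7.496×10⁹ K⁴.
T = (7.496×10⁹)^(1/4).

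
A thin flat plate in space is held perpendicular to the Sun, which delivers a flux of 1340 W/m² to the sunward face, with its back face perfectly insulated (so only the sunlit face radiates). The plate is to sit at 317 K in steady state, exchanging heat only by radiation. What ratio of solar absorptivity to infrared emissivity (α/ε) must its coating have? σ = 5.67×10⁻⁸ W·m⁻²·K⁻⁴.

Balance: αS·A = εσ·1A·T⁴ ⇒ α/ε = σT⁴/S.
α/ε = 5.67×10⁻⁸·(317)⁴/1340 = 5.67×10⁻⁸·1.010×10¹⁰/1340.

α/ε ≈ 0.427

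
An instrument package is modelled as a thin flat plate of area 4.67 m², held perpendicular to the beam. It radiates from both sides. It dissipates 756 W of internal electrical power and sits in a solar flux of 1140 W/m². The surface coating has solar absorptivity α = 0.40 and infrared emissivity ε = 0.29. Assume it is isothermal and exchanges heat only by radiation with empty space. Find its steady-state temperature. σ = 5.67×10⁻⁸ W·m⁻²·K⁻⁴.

At steady state, absorbed solar power + internal power = radiated power.
Absorbed: α·S·A_cross = 0.40·1140·4.670 = 2130 W (cross-section A).
Total input = 2130 + 756 = 2886 W.
Radiated: εσ·A_surf·T⁴ with A_surf = 2A = 9.340 m².
T⁴ = 2886/(0.29·5.67×10⁻⁸·9.340) = 1.879×10¹⁰ K⁴.

T ≈ 370 K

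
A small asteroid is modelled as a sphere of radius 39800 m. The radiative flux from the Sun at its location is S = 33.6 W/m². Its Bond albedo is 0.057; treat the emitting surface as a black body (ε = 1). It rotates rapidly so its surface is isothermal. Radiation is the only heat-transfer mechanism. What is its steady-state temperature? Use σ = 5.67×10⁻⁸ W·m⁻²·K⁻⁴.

At equilibrium, absorbed power = emitted power.
Absorbing cross-section = πr² = 4.976×10⁹ m²; emitting surface = 4πr² = 1.991×10¹⁰ m² (ratio 4).
(1−a)S·A_cross = εσ·A_surf·T⁴  ⇒  T⁴ = (1−a)S/(4σ).
T⁴ = 0.943·33.6/(4·5.67×10⁻⁸) = 1.397×10⁸ K⁴.
T = (1.397×10⁸)^(1/4).

T ≈ 109 K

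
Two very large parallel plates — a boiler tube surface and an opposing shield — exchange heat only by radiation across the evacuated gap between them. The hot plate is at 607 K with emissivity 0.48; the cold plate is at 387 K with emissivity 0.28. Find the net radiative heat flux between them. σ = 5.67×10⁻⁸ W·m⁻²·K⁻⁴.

q ≈ 1380 W/m²

For two infinite grey parallel plates, q = σ(T₁⁴ − T₂⁴)/(1/ε₁ + 1/ε₂ − 1).
T₁⁴ − T₂⁴ = 1.358×10¹¹ − 2.243×10¹⁰ = 1.133×10¹¹ K⁴.
1/ε₁ + 1/ε₂ − 1 = 2.083 + 3.571 − 1 = 4.655.
q = 5.67×10⁻⁸ × 1.133×10¹¹ / 4.655.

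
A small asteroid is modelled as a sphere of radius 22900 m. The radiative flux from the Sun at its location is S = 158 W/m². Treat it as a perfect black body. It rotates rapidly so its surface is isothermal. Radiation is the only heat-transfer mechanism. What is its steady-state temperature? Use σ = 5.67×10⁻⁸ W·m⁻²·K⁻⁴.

At equilibrium, absorbed power = emitted power.
Absorbing cross-section = πr² = 1.647×10⁹ m²; emitting surface = 4πr² = 6.590×10⁹ m² (ratio 4).
S·A_cross = εσ·A_surf·T⁴  ⇒  T⁴ = S/(4σ).
T⁴ = 1.00·158/(4·5.67×10⁻⁸) = 6.966×10⁸ K⁴.
T = (6.966×10⁸)^(1/4).

T ≈ 162 K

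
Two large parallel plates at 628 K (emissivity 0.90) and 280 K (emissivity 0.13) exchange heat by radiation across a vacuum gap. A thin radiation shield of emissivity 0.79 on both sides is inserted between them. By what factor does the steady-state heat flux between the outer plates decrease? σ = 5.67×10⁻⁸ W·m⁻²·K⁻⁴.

factor ≈ 1.20

Without shield: q₀ = σΔ(T⁴)/(1/ε₁+1/ε₂−1) with denominator 7.803.
With shield the two gaps are in series; the resistances add: (1/ε₁+1/ε_s−1)+(1/ε_s+1/ε₂−1) = 1.377+7.958 = 9.335.
Heat-flux ratio q₀/q = 9.335/7.803.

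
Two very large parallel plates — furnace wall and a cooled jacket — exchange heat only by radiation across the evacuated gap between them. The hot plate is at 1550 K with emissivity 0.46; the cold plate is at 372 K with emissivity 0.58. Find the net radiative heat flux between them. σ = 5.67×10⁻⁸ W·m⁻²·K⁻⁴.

For two infinite grey parallel plates, q = σ(T₁⁴ − T₂⁴)/(1/ε₁ + 1/ε₂ − 1).
T₁⁴ − T₂⁴ = 5.772×10¹² − 1.915×10¹⁰ = 5.753×10¹² K⁴.
1/ε₁ + 1/ε₂ − 1 = 2.174 + 1.724 − 1 = 2.898.
q = 5.67×10⁻⁸ × 5.753×10¹² / 2.898.

q ≈ 1.13×10⁵ W/m²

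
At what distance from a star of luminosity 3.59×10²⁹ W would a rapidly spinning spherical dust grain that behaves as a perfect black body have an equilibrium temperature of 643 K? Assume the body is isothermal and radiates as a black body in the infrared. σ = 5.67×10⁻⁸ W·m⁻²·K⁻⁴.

d ≈ 8.58×10¹¹ m

For an isothermal black-emitting sphere, (1−a)S·πr² = σ·4πr²·T⁴ ⇒ S = 4σT⁴/(1−a).
S = 4·5.67×10⁻⁸·(643)⁴/1.00 = 38770 W/m².
Flux falls as S = L/(4πd²), so d = √(L/(4πS)) = √(3.59×10²⁹/(4π·38770)).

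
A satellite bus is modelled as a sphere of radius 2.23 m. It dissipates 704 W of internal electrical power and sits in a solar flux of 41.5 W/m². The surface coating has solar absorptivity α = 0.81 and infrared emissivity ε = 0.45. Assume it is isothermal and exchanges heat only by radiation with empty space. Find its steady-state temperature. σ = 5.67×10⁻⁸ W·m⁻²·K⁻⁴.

At steady state, absorbed solar power + internal power = radiated power.
Absorbed: α·S·A_cross = 0.81·41.5·15.62 = 525.2 W (cross-section πr²).
Total input = 525.2 + 704 = 1229 W.
Radiated: εσ·A_surf·T⁴ with A_surf = 4πr² = 62.49 m².
T⁴ = 1229/(0.45·5.67×10⁻⁸·62.49) = 7.709×10⁸ K⁴.

T ≈ 167 K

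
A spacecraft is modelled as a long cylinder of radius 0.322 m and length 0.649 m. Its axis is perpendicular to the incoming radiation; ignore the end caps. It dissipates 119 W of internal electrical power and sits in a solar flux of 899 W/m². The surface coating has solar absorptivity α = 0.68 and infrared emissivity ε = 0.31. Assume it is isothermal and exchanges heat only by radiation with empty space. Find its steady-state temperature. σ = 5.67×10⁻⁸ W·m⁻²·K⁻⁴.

At steady state, absorbed solar power + internal power = radiated power.
Absorbed: α·S·A_cross = 0.68·899·0.4180 = 255.5 W (cross-section 2rL).
Total input = 255.5 + 119 = 374.5 W.
Radiated: εσ·A_surf·T⁴ with A_surf = 2πrL = 1.313 m².
T⁴ = 374.5/(0.31·5.67×10⁻⁸·1.313) = 1.623×10¹⁰ K⁴.

T ≈ 357 K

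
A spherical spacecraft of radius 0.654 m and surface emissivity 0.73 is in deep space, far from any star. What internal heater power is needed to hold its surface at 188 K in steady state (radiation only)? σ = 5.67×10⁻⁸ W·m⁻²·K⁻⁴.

P ≈ 278 W

P = εσ·4πr²·T⁴.
4πr² = 5.375 m²; T⁴ = 1.249×10⁹ K⁴.
P = 0.73·5.67×10⁻⁸·5.375·1.249×10⁹.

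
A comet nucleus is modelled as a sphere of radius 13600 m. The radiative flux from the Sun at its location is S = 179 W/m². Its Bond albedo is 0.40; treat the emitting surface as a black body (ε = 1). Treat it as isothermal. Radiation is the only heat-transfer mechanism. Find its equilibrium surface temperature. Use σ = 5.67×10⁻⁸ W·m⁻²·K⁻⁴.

T ≈ 148 K

At equilibrium, absorbed power = emitted power.
Absorbing cross-section = πr² = 5.811×10⁸ m²; emitting surface = 4πr² = 2.324×10⁹ m² (ratio 4).
(1−a)S·A_cross = εσ·A_surf·T⁴  ⇒  T⁴ = (1−a)S/(4σ).
T⁴ = 0.600·179/(4·5.67×10⁻⁸) = 4.735×10⁸ K⁴.
T = (4.735×10⁸)^(1/4).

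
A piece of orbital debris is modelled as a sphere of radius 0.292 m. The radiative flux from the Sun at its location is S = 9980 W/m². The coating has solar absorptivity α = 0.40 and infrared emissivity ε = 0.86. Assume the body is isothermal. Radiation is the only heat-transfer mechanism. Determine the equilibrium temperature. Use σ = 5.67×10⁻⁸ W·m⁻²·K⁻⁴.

T ≈ 378 K

At equilibrium, absorbed power = emitted power.
Absorbing cross-section = πr² = 0.2679 m²; emitting surface = 4πr² = 1.071 m² (ratio 4).
αS·A_cross = εσ·A_surf·T⁴  ⇒  T⁴ = αS/(ε·4σ).
T⁴ = 0.400·9980/(0.86·4·5.67×10⁻⁸) = 2.047×10¹⁰ K⁴.
T = (2.047×10¹⁰)^(1/4).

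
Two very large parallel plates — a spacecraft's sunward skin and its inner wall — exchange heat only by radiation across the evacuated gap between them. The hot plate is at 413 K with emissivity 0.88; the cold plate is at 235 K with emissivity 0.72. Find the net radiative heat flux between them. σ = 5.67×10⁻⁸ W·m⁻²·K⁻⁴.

q ≈ 968 W/m²

For two infinite grey parallel plates, q = σ(T₁⁴ − T₂⁴)/(1/ε₁ + 1/ε₂ − 1).
T₁⁴ − T₂⁴ = 2.909×10¹⁰ − 3.050×10⁹ = 2.604×10¹⁰ K⁴.
1/ε₁ + 1/ε₂ − 1 = 1.136 + 1.389 − 1 = 1.525.
q = 5.67×10⁻⁸ × 2.604×10¹⁰ / 1.525.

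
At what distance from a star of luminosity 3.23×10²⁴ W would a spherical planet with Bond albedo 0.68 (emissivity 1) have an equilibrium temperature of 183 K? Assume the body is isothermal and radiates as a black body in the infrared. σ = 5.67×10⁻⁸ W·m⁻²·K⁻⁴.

d ≈ 1.80×10¹⁰ m

For an isothermal black-emitting sphere, (1−a)S·πr² = σ·4πr²·T⁴ ⇒ S = 4σT⁴/(1−a).
S = 4·5.67×10⁻⁸·(183)⁴/0.320 = 794.9 W/m².
Flux falls as S = L/(4πd²), so d = √(L/(4πS)) = √(3.23×10²⁴/(4π·794.9)).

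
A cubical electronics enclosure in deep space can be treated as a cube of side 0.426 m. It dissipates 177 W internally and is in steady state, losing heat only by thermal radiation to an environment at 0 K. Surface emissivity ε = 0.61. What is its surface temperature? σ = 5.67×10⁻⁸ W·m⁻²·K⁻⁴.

Steady state: internal power = radiated power, P = εσA T⁴.
Radiating area A = 6L² = 1.089 m².
T⁴ = P/(εσA) = 177/(0.61·5.67×10⁻⁸·1.089) = 4.700×10⁹ K⁴.
T = (4.700×10⁹)^(1/4).

T ≈ 262 K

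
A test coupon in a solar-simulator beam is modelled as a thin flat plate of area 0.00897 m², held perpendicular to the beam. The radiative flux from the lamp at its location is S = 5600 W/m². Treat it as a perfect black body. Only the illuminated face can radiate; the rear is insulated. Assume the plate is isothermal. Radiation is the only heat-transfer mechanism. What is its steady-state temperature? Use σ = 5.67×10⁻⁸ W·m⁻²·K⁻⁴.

At equilibrium, absorbed power = emitted power.
Absorbing cross-section = A = 0.008970 m²; emitting surface = A = 0.008970 m² (ratio 1).
S·A_cross = εσ·A_surf·T⁴  ⇒  T⁴ = S/(1σ).
T⁴ = 1.00·5600/(1·5.67×10⁻⁸) = 9.877×10¹⁰ K⁴.
T = (9.877×10¹⁰)^(1/4).

T ≈ 561 K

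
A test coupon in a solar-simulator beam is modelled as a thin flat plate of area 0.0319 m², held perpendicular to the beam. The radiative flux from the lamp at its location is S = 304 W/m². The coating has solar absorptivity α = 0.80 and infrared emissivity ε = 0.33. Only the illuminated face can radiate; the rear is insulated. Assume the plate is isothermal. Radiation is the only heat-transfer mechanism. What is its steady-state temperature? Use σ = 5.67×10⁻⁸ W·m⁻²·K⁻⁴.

T ≈ 338 K

At equilibrium, absorbed power = emitted power.
Absorbing cross-section = A = 0.03190 m²; emitting surface = A = 0.03190 m² (ratio 1).
αS·A_cross = εσ·A_surf·T⁴  ⇒  T⁴ = αS/(ε·1σ).
T⁴ = 0.800·304/(0.33·1·5.67×10⁻⁸) = 1.300×10¹⁰ K⁴.
T = (1.300×10¹⁰)^(1/4).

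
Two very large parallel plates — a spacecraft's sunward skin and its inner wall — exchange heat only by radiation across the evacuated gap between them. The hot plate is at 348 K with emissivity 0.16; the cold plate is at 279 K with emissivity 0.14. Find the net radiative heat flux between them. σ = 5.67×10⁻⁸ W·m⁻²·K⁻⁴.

For two infinite grey parallel plates, q = σ(T₁⁴ − T₂⁴)/(1/ε₁ + 1/ε₂ − 1).
T₁⁴ − T₂⁴ = 1.467×10¹⁰ − 6.059×10⁹ = 8.607×10⁹ K⁴.
1/ε₁ + 1/ε₂ − 1 = 6.250 + 7.143 − 1 = 12.39.
q = 5.67×10⁻⁸ × 8.607×10⁹ / 12.39.

q ≈ 39.4 W/m²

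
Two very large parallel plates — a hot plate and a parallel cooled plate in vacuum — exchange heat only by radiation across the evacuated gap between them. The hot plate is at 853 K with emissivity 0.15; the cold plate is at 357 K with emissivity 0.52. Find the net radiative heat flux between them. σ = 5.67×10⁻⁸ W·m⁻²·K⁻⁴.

For two infinite grey parallel plates, q = σ(T₁⁴ − T₂⁴)/(1/ε₁ + 1/ε₂ − 1).
T₁⁴ − T₂⁴ = 5.294×10¹¹ − 1.624×10¹⁰ = 5.132×10¹¹ K⁴.
1/ε₁ + 1/ε₂ − 1 = 6.667 + 1.923 − 1 = 7.590.
q = 5.67×10⁻⁸ × 5.132×10¹¹ / 7.590.

q ≈ 3830 W/m²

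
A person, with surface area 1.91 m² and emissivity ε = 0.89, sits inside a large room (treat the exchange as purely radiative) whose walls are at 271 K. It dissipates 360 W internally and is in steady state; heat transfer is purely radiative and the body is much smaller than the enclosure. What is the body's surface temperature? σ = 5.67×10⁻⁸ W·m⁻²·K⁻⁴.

For a small grey body in a large enclosure, net radiated power = εσA(T⁴ − T_w⁴).
Steady state: P = εσA(T⁴ − T_w⁴) with A = 1.91 m².
T⁴ = P/(εσA) + T_w⁴ = 360/(0.89·5.67×10⁻⁸·1.910) + (271)⁴
    = 3.735×10⁹ + 5.394×10⁹ = 9.129×10⁹ K⁴.

T ≈ 309 K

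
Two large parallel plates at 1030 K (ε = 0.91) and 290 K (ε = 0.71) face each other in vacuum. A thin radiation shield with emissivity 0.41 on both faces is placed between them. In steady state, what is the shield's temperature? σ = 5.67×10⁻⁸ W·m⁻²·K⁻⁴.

In steady state the net flux on the hot side equals that on the cold side.
σ(T₁⁴−T_s⁴)/D₁ = σ(T_s⁴−T₂⁴)/D₂, with D₁ = 1/ε₁+1/ε_s−1 = 2.538, D₂ = 1/ε_s+1/ε₂−1 = 2.847.
Solve for T_s⁴: T_s⁴ = (D₂·T₁⁴ + D₁·T₂⁴)/(D₁+D₂) = 5.984×10¹¹ K⁴.

T_s ≈ 880 K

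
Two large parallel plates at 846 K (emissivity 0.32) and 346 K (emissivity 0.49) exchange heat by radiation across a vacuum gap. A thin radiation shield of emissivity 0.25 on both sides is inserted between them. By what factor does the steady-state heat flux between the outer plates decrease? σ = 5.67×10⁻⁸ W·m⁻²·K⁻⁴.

factor ≈ 2.68

Without shield: q₀ = σΔ(T⁴)/(1/ε₁+1/ε₂−1) with denominator 4.166.
With shield the two gaps are in series; the resistances add: (1/ε₁+1/ε_s−1)+(1/ε_s+1/ε₂−1) = 6.125+5.041 = 11.17.
Heat-flux ratio q₀/q = 11.17/4.166.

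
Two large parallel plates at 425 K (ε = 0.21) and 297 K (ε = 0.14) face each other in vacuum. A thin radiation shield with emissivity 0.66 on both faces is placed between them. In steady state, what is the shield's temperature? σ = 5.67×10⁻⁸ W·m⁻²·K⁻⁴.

In steady state the net flux on the hot side equals that on the cold side.
σ(T₁⁴−T_s⁴)/D₁ = σ(T_s⁴−T₂⁴)/D₂, with D₁ = 1/ε₁+1/ε_s−1 = 5.277, D₂ = 1/ε_s+1/ε₂−1 = 7.658.
Solve for T_s⁴: T_s⁴ = (D₂·T₁⁴ + D₁·T₂⁴)/(D₁+D₂) = 2.249×10¹⁰ K⁴.

T_s ≈ 387 K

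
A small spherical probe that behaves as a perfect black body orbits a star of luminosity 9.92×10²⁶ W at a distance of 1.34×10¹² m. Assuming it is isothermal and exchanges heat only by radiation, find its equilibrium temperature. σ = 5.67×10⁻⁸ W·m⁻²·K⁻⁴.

T ≈ 118 K

First find the stellar flux at distance d: S = L/(4πd²) = 9.92×10²⁶/(4π·(1.34×10¹²)²) = 43.96 W/m².
For an isothermal sphere, absorbed (1−a)S·πr² = emitted σ·4πr²·T⁴, so T⁴ = (1−a)S/(4σ).
T⁴ = 1.00·43.96/(4·5.67×10⁻⁸) = 1.938×10⁸ K⁴.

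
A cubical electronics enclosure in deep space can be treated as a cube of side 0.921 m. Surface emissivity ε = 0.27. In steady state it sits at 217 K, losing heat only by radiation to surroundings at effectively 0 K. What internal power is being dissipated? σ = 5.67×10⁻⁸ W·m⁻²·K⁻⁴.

P ≈ 173 W

Steady state: P = εσA T⁴.
A = 6L² = 5.089 m²; T⁴ = (217)⁴ = 2.217×10⁹ K⁴.
P = 0.27 × 5.67×10⁻⁸ × 5.089 × 2.217×10⁹.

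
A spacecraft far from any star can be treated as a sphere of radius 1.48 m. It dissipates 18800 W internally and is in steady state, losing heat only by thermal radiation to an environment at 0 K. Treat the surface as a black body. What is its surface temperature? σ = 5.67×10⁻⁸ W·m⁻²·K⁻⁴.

T ≈ 331 K

Steady state: internal power = radiated power, P = εσA T⁴.
Radiating area A = 4πr² = 27.53 m².
T⁴ = P/(εσA) = 18800/(1.0·5.67×10⁻⁸·27.53) = 1.205×10¹⁰ K⁴.
T = (1.205×10¹⁰)^(1/4).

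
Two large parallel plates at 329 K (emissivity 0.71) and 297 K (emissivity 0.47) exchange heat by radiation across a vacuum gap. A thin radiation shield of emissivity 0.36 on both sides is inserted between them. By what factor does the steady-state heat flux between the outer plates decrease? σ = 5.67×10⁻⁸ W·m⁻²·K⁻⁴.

Without shield: q₀ = σΔ(T⁴)/(1/ε₁+1/ε₂−1) with denominator 2.536.
With shield the two gaps are in series; the resistances add: (1/ε₁+1/ε_s−1)+(1/ε_s+1/ε₂−1) = 3.186+3.905 = 7.092.
Heat-flux ratio q₀/q = 7.092/2.536.

factor ≈ 2.80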